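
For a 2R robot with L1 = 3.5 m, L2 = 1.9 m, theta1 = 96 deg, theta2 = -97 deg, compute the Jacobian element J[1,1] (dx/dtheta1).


J[1,1] = -L1*sin(t1) - L2*sin(t1+t2)
= -3.5*sin(96) - 1.9*sin(-1)
= -3.4477


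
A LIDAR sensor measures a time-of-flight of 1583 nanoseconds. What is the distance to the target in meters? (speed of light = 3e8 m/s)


tof = 1583 ns = 1.583e-06 s
dist = c * tof / 2
= 3e8 * 1.583e-06 / 2
= 237.45 m


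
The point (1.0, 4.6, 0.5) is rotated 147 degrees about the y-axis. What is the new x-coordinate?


Rotation about y-axis: x' = x*cos(theta) + z*sin(theta)
= 1.0 * -0.8387 + 0.5 * 0.5446
= -0.5664


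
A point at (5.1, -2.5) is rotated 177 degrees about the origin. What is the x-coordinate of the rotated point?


x' = x*cos(theta) - y*sin(theta)
cos(177 deg) = -0.9986, sin(177 deg) = 0.0523
x' = 5.1 * -0.9986 - -2.5 * 0.0523
= -5.093 - -0.1308
= -4.9622


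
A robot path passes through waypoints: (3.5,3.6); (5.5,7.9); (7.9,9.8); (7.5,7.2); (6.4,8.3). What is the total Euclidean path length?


Segment lengths:
  seg1 = sqrt((2.0)^2 + (4.3)^2) = 4.7424
  seg2 = sqrt((2.4)^2 + (1.9)^2) = 3.061
  seg3 = sqrt((-0.4)^2 + (-2.6)^2) = 2.6306
  seg4 = sqrt((-1.1)^2 + (1.1)^2) = 1.5556
Total = 11.9896


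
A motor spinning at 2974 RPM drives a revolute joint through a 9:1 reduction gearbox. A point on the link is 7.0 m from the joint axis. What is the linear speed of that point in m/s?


omega_motor = 2974 * 2*pi/60 = 311.4366 rad/s
omega_joint = omega_motor / 9 = 34.6041 rad/s
v = omega_joint * r = 34.6041 * 7.0
= 242.2284 m/s


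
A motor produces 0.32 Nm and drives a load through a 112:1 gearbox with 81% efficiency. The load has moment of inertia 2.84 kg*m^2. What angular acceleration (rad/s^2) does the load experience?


tau_out = tau_motor * N * eta
= 0.32 * 112 * 0.81 = 29.0304 Nm
alpha = tau_out / I = 29.0304 / 2.84
= 10.222 rad/s^2


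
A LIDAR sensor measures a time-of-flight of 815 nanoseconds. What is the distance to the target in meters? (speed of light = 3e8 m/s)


tof = 815 ns = 8.15e-07 s
dist = c * tof / 2
= 3e8 * 8.15e-07 / 2
= 122.25 m


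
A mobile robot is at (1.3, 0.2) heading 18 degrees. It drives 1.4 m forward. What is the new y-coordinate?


y_new = y0 + d*sin(theta)
= 0.2 + 1.4*sin(18)
= 0.2 + 0.4326
= 0.6326


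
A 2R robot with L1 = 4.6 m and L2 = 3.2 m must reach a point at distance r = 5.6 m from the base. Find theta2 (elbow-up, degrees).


cos(theta2) = (r^2 - L1^2 - L2^2) / (2*L1*L2)
cos(theta2) = (31.36 - 21.16 - 10.24) / 29.44
cos(theta2) = -0.001359
theta2 = 90.0778 degrees


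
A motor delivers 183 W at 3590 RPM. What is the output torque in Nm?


omega = 3590 * 2*pi/60 = 375.9439 rad/s
tau = P / omega = 183 / 375.9439
= 0.4868 Nm


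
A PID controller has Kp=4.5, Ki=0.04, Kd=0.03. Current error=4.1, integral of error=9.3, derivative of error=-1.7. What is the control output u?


u = Kp*e + Ki*int(e) + Kd*de/dt
= 4.5*4.1 + 0.04*9.3 + 0.03*(-1.7)
= 18.45 + 0.372 + -0.051
= 18.771


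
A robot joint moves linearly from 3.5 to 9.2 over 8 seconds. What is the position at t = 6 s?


s = t/T = 6/8 = 0.75
p(t) = p0 + (pf-p0)*s
= 3.5 + (9.2 - 3.5) * 0.75
= 7.775


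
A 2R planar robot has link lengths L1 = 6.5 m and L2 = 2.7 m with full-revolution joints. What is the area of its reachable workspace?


r_max = L1 + L2 = 9.2 m
r_min = |L1 - L2| = 3.8 m
Area = pi*(r_max^2 - r_min^2)
= pi*(84.64 - 14.44)
= pi * 70.2
= 220.5398 m^2


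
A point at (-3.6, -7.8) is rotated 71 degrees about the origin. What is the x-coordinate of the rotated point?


x' = x*cos(theta) - y*sin(theta)
cos(71 deg) = 0.3256, sin(71 deg) = 0.9455
x' = -3.6 * 0.3256 - -7.8 * 0.9455
= -1.172 - -7.375
= 6.203


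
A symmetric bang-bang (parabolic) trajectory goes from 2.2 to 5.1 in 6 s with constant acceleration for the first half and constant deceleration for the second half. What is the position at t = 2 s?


Symmetric rest-to-rest: each phase covers (pf-p0)/2 in time T/2. 0.5*a*(T/2)^2 = (pf-p0)/2 => a = 4*(pf-p0)/T^2
a = 4*(5.1-2.2)/6^2 = 0.3222
t = 2 is in the acceleration phase (t <= T/2).
p = p0 + 0.5*a*t^2 = 2.2 + 0.5*0.3222*2^2
= 2.8444


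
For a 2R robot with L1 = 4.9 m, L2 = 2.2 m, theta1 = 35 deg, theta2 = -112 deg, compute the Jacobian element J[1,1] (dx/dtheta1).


J[1,1] = -L1*sin(t1) - L2*sin(t1+t2)
= -4.9*sin(35) - 2.2*sin(-77)
= -0.6669


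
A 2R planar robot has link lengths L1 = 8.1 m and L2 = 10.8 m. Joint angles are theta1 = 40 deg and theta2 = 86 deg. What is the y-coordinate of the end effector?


Convert angles to radians: theta1 = 0.6981, theta2 = 1.501
y = L1*sin(theta1) + L2*sin(theta1+theta2)
y = 5.2066 + 8.7374
y = 13.944


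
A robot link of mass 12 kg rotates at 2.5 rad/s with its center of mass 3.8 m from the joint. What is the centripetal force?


F = m * omega^2 * r
= 12 * 2.5^2 * 3.8
= 12 * 6.25 * 3.8
= 285.0 N


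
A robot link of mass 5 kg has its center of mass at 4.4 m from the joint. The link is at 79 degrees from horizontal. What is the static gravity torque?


tau = m*g*L*cos(angle)
= 5 * 9.81 * 4.4 * cos(79 deg)
= 5 * 9.81 * 4.4 * 0.1908
= 41.1804 Nm


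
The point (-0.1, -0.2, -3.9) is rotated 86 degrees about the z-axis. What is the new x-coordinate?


Rotation about z-axis: x' = x*cos(theta) - y*sin(theta)
= -0.1 * 0.0698 - -0.2 * 0.9976
= 0.1925


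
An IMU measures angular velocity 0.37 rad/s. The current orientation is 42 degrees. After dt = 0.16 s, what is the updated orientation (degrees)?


delta_theta = w * dt = 0.37 * 0.16 = 0.0592 rad
= 3.3919 deg
theta_new = 42 + 3.3919 = 45.3919 deg


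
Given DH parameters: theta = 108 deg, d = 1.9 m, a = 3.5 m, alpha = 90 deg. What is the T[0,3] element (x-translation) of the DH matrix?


T[0,3] = a * cos(theta)
= 3.5 * cos(108 deg)
= 3.5 * -0.309
= -1.0816


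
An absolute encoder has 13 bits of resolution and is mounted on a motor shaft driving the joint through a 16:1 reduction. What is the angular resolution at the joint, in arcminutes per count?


counts = 2^13 = 8192
effective counts at joint = 8192 * 16 = 131072
resolution = 360*60 / 131072
= 0.1648 arcmin/count


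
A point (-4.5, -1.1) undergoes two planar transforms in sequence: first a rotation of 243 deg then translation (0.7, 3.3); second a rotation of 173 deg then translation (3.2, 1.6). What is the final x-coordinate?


After transform 1:
x1 = cos(243)*-4.5 - sin(243)*-1.1 + 0.7 = 1.7629
y1 = sin(243)*-4.5 + cos(243)*-1.1 + 3.3 = 7.8089
After transform 2:
x2 = cos(173)*1.7629 - sin(173)*7.8089 + 3.2
= 0.4986


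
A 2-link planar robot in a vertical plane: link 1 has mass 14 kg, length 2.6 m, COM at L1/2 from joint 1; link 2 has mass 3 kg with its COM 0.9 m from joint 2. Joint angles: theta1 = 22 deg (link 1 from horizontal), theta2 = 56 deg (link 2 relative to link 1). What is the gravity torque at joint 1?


Horizontal distance from joint 1 to link-1 COM:
  x_c1 = (L1/2)*cos(t1) = 1.3 * 0.9272 = 1.2053 m
Horizontal distance from joint 1 to link-2 COM:
  x_c2 = L1*cos(t1) + Lc2*cos(t1+t2)
       = 2.6*0.9272 + 0.9*0.2079 = 2.5978 m
tau1 = m1*g*x_c1 + m2*g*x_c2
     = 14*9.81*1.2053 + 3*9.81*2.5978
     = 165.5413 + 76.4532
     = 241.9945 Nm


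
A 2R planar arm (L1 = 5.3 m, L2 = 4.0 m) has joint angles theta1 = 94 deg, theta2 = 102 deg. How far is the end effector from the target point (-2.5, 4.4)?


End effector via forward kinematics:
x = L1*cos(t1) + L2*cos(t1+t2) = -4.2148
y = L1*sin(t1) + L2*sin(t1+t2) = 4.1845
Distance to target:
d = sqrt((-2.5 - -4.2148)^2 + (4.4 - 4.1845)^2)
= sqrt(2.9404 + 0.0464)
= 1.7282 m


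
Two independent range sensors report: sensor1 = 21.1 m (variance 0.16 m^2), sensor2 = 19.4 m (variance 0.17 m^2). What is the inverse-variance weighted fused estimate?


w1 = (1/var1) / (1/var1 + 1/var2)
   = 6.25 / (6.25 + 5.8824) = 0.5152
w2 = 1 - w1 = 0.4848
fused = w1*s1 + w2*s2 = 10.8697 + 9.4061
= 20.2758 m


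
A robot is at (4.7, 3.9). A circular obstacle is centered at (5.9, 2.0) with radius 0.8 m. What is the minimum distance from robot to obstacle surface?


center_dist = sqrt((4.7-5.9)^2 + (3.9-2.0)^2)
= sqrt(1.44 + 3.61)
= 2.2472
min_dist = center_dist - radius = 2.2472 - 0.8 = 1.4472 m


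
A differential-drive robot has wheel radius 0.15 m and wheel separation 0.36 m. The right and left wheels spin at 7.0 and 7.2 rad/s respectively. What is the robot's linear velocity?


vR = r*wR = 0.15*7.0 = 1.05 m/s
vL = r*wL = 0.15*7.2 = 1.08 m/s
v = (vR+vL)/2 = 1.065 m/s
omega = (vR-vL)/L = -0.0833 rad/s
linear velocity = 1.065 m/s


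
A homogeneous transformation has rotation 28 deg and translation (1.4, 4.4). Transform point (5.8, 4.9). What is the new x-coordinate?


x' = cos(theta)*px - sin(theta)*py + tx
= 0.8829*5.8 - 0.4695*4.9 + 1.4
= 4.2207


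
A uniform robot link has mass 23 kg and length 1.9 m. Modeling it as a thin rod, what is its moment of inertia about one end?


I = (1/3) * m * L^2
= (1/3) * 23 * 1.9^2
= 0.333333 * 23 * 3.61
= 27.6767 kg*m^2


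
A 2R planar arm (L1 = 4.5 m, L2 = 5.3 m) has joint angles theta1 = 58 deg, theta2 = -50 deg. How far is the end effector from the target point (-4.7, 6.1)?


End effector via forward kinematics:
x = L1*cos(t1) + L2*cos(t1+t2) = 7.6331
y = L1*sin(t1) + L2*sin(t1+t2) = 4.5538
Distance to target:
d = sqrt((-4.7 - 7.6331)^2 + (6.1 - 4.5538)^2)
= sqrt(152.1043 + 2.3906)
= 12.4296 m


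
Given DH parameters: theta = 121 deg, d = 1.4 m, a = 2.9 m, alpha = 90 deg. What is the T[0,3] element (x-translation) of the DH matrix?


T[0,3] = a * cos(theta)
= 2.9 * cos(121 deg)
= 2.9 * -0.515
= -1.4936


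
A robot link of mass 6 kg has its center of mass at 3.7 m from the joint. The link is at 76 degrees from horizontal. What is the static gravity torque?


tau = m*g*L*cos(angle)
= 6 * 9.81 * 3.7 * cos(76 deg)
= 6 * 9.81 * 3.7 * 0.2419
= 52.6862 Nm


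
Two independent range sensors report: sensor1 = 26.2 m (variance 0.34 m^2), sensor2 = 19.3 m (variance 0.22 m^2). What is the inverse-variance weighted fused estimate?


w1 = (1/var1) / (1/var1 + 1/var2)
   = 2.9412 / (2.9412 + 4.5455) = 0.3929
w2 = 1 - w1 = 0.6071
fused = w1*s1 + w2*s2 = 10.2929 + 11.7179
= 22.0107 m


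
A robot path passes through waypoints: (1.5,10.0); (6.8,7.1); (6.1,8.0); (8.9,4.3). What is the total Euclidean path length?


Segment lengths:
  seg1 = sqrt((5.3)^2 + (-2.9)^2) = 6.0415
  seg2 = sqrt((-0.7)^2 + (0.9)^2) = 1.1402
  seg3 = sqrt((2.8)^2 + (-3.7)^2) = 4.64
Total = 11.8217


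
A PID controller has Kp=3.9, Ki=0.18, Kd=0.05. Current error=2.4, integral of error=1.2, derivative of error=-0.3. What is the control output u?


u = Kp*e + Ki*int(e) + Kd*de/dt
= 3.9*2.4 + 0.18*1.2 + 0.05*(-0.3)
= 9.36 + 0.216 + -0.015
= 9.561


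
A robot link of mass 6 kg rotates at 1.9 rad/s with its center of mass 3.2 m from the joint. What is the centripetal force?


F = m * omega^2 * r
= 6 * 1.9^2 * 3.2
= 6 * 3.61 * 3.2
= 69.312 N


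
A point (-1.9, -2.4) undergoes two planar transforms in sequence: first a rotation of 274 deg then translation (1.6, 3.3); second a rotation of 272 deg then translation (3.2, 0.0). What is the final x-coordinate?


After transform 1:
x1 = cos(274)*-1.9 - sin(274)*-2.4 + 1.6 = -0.9267
y1 = sin(274)*-1.9 + cos(274)*-2.4 + 3.3 = 5.028
After transform 2:
x2 = cos(272)*-0.9267 - sin(272)*5.028 + 3.2
= 8.1926


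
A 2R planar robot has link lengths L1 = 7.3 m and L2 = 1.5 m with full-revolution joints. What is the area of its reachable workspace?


r_max = L1 + L2 = 8.8 m
r_min = |L1 - L2| = 5.8 m
Area = pi*(r_max^2 - r_min^2)
= pi*(77.44 - 33.64)
= pi * 43.8
= 137.6018 m^2


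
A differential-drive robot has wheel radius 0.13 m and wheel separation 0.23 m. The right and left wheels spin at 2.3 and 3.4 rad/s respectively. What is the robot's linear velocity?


vR = r*wR = 0.13*2.3 = 0.299 m/s
vL = r*wL = 0.13*3.4 = 0.442 m/s
v = (vR+vL)/2 = 0.3705 m/s
omega = (vR-vL)/L = -0.6217 rad/s
linear velocity = 0.3705 m/s


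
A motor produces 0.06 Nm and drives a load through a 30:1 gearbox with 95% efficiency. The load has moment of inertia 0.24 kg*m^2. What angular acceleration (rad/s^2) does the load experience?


tau_out = tau_motor * N * eta
= 0.06 * 30 * 0.95 = 1.71 Nm
alpha = tau_out / I = 1.71 / 0.24
= 7.125 rad/s^2


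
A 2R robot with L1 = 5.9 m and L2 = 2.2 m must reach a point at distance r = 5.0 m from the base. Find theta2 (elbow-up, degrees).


cos(theta2) = (r^2 - L1^2 - L2^2) / (2*L1*L2)
cos(theta2) = (25.0 - 34.81 - 4.84) / 25.96
cos(theta2) = -0.56433
theta2 = 124.3558 degrees


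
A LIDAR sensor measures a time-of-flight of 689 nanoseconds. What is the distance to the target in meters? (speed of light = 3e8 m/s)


tof = 689 ns = 6.89e-07 s
dist = c * tof / 2
= 3e8 * 6.89e-07 / 2
= 103.35 m


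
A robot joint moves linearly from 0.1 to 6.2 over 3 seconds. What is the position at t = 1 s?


s = t/T = 1/3 = 0.3333
p(t) = p0 + (pf-p0)*s
= 0.1 + (6.2 - 0.1) * 0.3333
= 2.1333


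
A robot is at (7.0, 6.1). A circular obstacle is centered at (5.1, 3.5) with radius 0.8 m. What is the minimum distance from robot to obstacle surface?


center_dist = sqrt((7.0-5.1)^2 + (6.1-3.5)^2)
= sqrt(3.61 + 6.76)
= 3.2202
min_dist = center_dist - radius = 3.2202 - 0.8 = 2.4202 m


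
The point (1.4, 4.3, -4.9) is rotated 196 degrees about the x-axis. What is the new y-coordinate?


Rotation about x-axis: y' = y*cos(theta) - z*sin(theta)
= 4.3 * -0.9613 - -4.9 * -0.2756
= -5.484


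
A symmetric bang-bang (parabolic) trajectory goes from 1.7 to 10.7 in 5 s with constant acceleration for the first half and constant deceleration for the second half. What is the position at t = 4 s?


Symmetric rest-to-rest: each phase covers (pf-p0)/2 in time T/2. 0.5*a*(T/2)^2 = (pf-p0)/2 => a = 4*(pf-p0)/T^2
a = 4*(10.7-1.7)/5^2 = 1.44
t = 4 is in the deceleration phase (t > T/2).
p = pf - 0.5*a*(T-t)^2 = 10.7 - 0.5*1.44*1^2
= 9.98


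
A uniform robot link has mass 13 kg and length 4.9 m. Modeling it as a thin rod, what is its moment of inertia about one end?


I = (1/3) * m * L^2
= (1/3) * 13 * 4.9^2
= 0.333333 * 13 * 24.01
= 104.0433 kg*m^2


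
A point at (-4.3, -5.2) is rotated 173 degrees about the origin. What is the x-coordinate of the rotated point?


x' = x*cos(theta) - y*sin(theta)
cos(173 deg) = -0.9925, sin(173 deg) = 0.1219
x' = -4.3 * -0.9925 - -5.2 * 0.1219
= 4.2679 - -0.6337
= 4.9017


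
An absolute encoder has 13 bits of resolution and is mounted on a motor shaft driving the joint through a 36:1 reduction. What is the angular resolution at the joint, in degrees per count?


counts = 2^13 = 8192
effective counts at joint = 8192 * 36 = 294912
resolution = 360 / 294912
= 0.0012 deg/count


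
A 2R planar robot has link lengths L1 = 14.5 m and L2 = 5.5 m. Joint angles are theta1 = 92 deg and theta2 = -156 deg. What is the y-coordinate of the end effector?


Convert angles to radians: theta1 = 1.6057, theta2 = -2.7227
y = L1*sin(theta1) + L2*sin(theta1+theta2)
y = 14.4912 + -4.9434
y = 9.5478


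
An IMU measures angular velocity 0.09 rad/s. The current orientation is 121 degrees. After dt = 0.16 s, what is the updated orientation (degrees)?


delta_theta = w * dt = 0.09 * 0.16 = 0.0144 rad
= 0.8251 deg
theta_new = 121 + 0.8251 = 121.8251 deg


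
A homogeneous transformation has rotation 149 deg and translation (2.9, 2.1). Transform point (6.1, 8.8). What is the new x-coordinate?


x' = cos(theta)*px - sin(theta)*py + tx
= -0.8572*6.1 - 0.515*8.8 + 2.9
= -6.8611


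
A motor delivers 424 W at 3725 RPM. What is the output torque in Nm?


omega = 3725 * 2*pi/60 = 390.0811 rad/s
tau = P / omega = 424 / 390.0811
= 1.087 Nm


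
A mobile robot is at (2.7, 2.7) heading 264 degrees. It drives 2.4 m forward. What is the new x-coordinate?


x_new = x0 + d*cos(theta)
= 2.7 + 2.4*cos(264)
= 2.7 + -0.2509
= 2.4491


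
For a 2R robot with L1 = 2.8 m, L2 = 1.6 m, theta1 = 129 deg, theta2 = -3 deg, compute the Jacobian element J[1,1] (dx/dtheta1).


J[1,1] = -L1*sin(t1) - L2*sin(t1+t2)
= -2.8*sin(129) - 1.6*sin(126)
= -3.4704


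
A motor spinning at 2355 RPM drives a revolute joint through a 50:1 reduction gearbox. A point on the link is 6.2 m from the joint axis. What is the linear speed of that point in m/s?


omega_motor = 2355 * 2*pi/60 = 246.615 rad/s
omega_joint = omega_motor / 50 = 4.9323 rad/s
v = omega_joint * r = 4.9323 * 6.2
= 30.5803 m/s


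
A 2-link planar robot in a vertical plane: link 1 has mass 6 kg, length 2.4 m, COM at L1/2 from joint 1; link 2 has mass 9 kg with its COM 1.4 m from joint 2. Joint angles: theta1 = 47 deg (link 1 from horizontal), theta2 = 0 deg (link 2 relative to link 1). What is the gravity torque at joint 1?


Horizontal distance from joint 1 to link-1 COM:
  x_c1 = (L1/2)*cos(t1) = 1.2 * 0.682 = 0.8184 m
Horizontal distance from joint 1 to link-2 COM:
  x_c2 = L1*cos(t1) + Lc2*cos(t1+t2)
       = 2.4*0.682 + 1.4*0.682 = 2.5916 m
tau1 = m1*g*x_c1 + m2*g*x_c2
     = 6*9.81*0.8184 + 9*9.81*2.5916
     = 48.1709 + 228.8118
     = 276.9827 Nm


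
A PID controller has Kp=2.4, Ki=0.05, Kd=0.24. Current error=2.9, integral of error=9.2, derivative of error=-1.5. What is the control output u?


u = Kp*e + Ki*int(e) + Kd*de/dt
= 2.4*2.9 + 0.05*9.2 + 0.24*(-1.5)
= 6.96 + 0.46 + -0.36
= 7.06


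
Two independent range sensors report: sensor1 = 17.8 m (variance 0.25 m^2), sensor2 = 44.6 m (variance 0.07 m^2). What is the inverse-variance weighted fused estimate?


w1 = (1/var1) / (1/var1 + 1/var2)
   = 4.0 / (4.0 + 14.2857) = 0.2188
w2 = 1 - w1 = 0.7812
fused = w1*s1 + w2*s2 = 3.8938 + 34.8438
= 38.7375 m


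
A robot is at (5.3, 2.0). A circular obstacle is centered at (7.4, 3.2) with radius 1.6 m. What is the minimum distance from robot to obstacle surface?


center_dist = sqrt((5.3-7.4)^2 + (2.0-3.2)^2)
= sqrt(4.41 + 1.44)
= 2.4187
min_dist = center_dist - radius = 2.4187 - 1.6 = 0.8187 m


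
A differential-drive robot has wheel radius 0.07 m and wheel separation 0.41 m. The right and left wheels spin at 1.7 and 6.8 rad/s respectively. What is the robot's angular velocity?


vR = r*wR = 0.07*1.7 = 0.119 m/s
vL = r*wL = 0.07*6.8 = 0.476 m/s
v = (vR+vL)/2 = 0.2975 m/s
omega = (vR-vL)/L = -0.8707 rad/s
angular velocity = -0.8707 rad/s


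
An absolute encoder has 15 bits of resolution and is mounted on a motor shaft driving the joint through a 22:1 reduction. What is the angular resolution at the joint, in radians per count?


counts = 2^15 = 32768
effective counts at joint = 32768 * 22 = 720896
resolution = 2*pi / 720896
= 8.7158e-06 rad/count


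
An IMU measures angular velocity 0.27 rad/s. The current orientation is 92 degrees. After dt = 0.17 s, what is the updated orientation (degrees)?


delta_theta = w * dt = 0.27 * 0.17 = 0.0459 rad
= 2.6299 deg
theta_new = 92 + 2.6299 = 94.6299 deg


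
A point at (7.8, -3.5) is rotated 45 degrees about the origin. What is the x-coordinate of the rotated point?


x' = x*cos(theta) - y*sin(theta)
cos(45 deg) = 0.7071, sin(45 deg) = 0.7071
x' = 7.8 * 0.7071 - -3.5 * 0.7071
= 5.5154 - -2.4749
= 7.9903


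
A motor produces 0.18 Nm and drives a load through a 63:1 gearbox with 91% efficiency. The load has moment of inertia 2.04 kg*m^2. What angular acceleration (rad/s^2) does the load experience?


tau_out = tau_motor * N * eta
= 0.18 * 63 * 0.91 = 10.3194 Nm
alpha = tau_out / I = 10.3194 / 2.04
= 5.0585 rad/s^2


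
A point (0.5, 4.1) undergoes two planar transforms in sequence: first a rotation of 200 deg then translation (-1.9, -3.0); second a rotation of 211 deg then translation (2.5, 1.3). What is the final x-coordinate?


After transform 1:
x1 = cos(200)*0.5 - sin(200)*4.1 + -1.9 = -0.9676
y1 = sin(200)*0.5 + cos(200)*4.1 + -3.0 = -7.0237
After transform 2:
x2 = cos(211)*-0.9676 - sin(211)*-7.0237 + 2.5
= -0.2881


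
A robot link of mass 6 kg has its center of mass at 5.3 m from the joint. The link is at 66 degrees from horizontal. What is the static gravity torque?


tau = m*g*L*cos(angle)
= 6 * 9.81 * 5.3 * cos(66 deg)
= 6 * 9.81 * 5.3 * 0.4067
= 126.8847 Nm


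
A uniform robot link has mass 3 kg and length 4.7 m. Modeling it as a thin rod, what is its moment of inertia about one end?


I = (1/3) * m * L^2
= (1/3) * 3 * 4.7^2
= 0.333333 * 3 * 22.09
= 22.09 kg*m^2


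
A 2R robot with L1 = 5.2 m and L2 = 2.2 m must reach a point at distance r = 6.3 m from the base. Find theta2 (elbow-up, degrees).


cos(theta2) = (r^2 - L1^2 - L2^2) / (2*L1*L2)
cos(theta2) = (39.69 - 27.04 - 4.84) / 22.88
cos(theta2) = 0.341346
theta2 = 70.0411 degrees


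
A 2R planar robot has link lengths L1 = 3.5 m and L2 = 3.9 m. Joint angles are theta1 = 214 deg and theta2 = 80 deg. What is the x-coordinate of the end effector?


Convert angles to radians: theta1 = 3.735, theta2 = 1.3963
x = L1*cos(theta1) + L2*cos(theta1+theta2)
x = -2.9016 + 1.5863
x = -1.3154


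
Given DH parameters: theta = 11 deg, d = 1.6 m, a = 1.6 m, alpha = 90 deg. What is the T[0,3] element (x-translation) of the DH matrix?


T[0,3] = a * cos(theta)
= 1.6 * cos(11 deg)
= 1.6 * 0.9816
= 1.5706


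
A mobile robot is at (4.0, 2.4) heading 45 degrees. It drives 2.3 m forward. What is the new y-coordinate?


y_new = y0 + d*sin(theta)
= 2.4 + 2.3*sin(45)
= 2.4 + 1.6263
= 4.0263


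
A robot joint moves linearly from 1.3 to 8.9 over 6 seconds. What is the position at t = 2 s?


s = t/T = 2/6 = 0.3333
p(t) = p0 + (pf-p0)*s
= 1.3 + (8.9 - 1.3) * 0.3333
= 3.8333


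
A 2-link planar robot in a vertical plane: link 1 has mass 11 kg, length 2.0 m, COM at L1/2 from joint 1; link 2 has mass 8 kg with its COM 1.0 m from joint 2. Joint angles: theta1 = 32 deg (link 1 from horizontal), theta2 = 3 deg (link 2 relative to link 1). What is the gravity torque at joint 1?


Horizontal distance from joint 1 to link-1 COM:
  x_c1 = (L1/2)*cos(t1) = 1.0 * 0.848 = 0.848 m
Horizontal distance from joint 1 to link-2 COM:
  x_c2 = L1*cos(t1) + Lc2*cos(t1+t2)
       = 2.0*0.848 + 1.0*0.8192 = 2.5152 m
tau1 = m1*g*x_c1 + m2*g*x_c2
     = 11*9.81*0.848 + 8*9.81*2.5152
     = 91.5129 + 197.3967
     = 288.9096 Nm


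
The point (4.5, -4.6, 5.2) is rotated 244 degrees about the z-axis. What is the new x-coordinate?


Rotation about z-axis: x' = x*cos(theta) - y*sin(theta)
= 4.5 * -0.4384 - -4.6 * -0.8988
= -6.1071


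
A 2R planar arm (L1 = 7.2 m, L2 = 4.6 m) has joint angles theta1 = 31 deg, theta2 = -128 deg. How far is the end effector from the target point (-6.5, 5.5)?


End effector via forward kinematics:
x = L1*cos(t1) + L2*cos(t1+t2) = 5.611
y = L1*sin(t1) + L2*sin(t1+t2) = -0.8574
Distance to target:
d = sqrt((-6.5 - 5.611)^2 + (5.5 - -0.8574)^2)
= sqrt(146.6765 + 40.417)
= 13.6782 m


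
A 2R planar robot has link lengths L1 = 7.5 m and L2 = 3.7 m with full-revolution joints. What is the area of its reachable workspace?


r_max = L1 + L2 = 11.2 m
r_min = |L1 - L2| = 3.8 m
Area = pi*(r_max^2 - r_min^2)
= pi*(125.44 - 14.44)
= pi * 111.0
= 348.7168 m^2


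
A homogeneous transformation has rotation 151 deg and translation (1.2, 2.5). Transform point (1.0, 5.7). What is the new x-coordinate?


x' = cos(theta)*px - sin(theta)*py + tx
= -0.8746*1.0 - 0.4848*5.7 + 1.2
= -2.438


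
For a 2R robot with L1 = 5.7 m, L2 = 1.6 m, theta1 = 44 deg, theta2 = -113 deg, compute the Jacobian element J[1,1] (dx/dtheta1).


J[1,1] = -L1*sin(t1) - L2*sin(t1+t2)
= -5.7*sin(44) - 1.6*sin(-69)
= -2.4658


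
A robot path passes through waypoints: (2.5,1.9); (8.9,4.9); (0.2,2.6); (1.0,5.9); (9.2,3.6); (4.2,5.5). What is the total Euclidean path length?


Segment lengths:
  seg1 = sqrt((6.4)^2 + (3.0)^2) = 7.0682
  seg2 = sqrt((-8.7)^2 + (-2.3)^2) = 8.9989
  seg3 = sqrt((0.8)^2 + (3.3)^2) = 3.3956
  seg4 = sqrt((8.2)^2 + (-2.3)^2) = 8.5165
  seg5 = sqrt((-5.0)^2 + (1.9)^2) = 5.3488
Total = 33.328


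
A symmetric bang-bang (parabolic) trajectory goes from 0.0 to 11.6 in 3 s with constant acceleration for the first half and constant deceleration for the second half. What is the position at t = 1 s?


Symmetric rest-to-rest: each phase covers (pf-p0)/2 in time T/2. 0.5*a*(T/2)^2 = (pf-p0)/2 => a = 4*(pf-p0)/T^2
a = 4*(11.6-0.0)/3^2 = 5.1556
t = 1 is in the acceleration phase (t <= T/2).
p = p0 + 0.5*a*t^2 = 0.0 + 0.5*5.1556*1^2
= 2.5778


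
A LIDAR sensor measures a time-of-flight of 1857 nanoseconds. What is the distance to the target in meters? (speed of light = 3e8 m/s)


tof = 1857 ns = 1.857e-06 s
dist = c * tof / 2
= 3e8 * 1.857e-06 / 2
= 278.55 m


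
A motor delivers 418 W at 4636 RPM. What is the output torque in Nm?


omega = 4636 * 2*pi/60 = 485.4808 rad/s
tau = P / omega = 418 / 485.4808
= 0.861 Nm


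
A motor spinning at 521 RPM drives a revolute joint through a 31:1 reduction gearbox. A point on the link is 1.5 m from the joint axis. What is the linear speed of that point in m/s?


omega_motor = 521 * 2*pi/60 = 54.559 rad/s
omega_joint = omega_motor / 31 = 1.76 rad/s
v = omega_joint * r = 1.76 * 1.5
= 2.64 m/s


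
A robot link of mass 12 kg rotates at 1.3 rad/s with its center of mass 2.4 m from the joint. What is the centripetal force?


F = m * omega^2 * r
= 12 * 1.3^2 * 2.4
= 12 * 1.69 * 2.4
= 48.672 N


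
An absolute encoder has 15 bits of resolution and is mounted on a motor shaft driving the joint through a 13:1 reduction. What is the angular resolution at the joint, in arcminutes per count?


counts = 2^15 = 32768
effective counts at joint = 32768 * 13 = 425984
resolution = 360*60 / 425984
= 0.0507 arcmin/count


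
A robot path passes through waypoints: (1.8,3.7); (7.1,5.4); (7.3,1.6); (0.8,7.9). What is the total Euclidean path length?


Segment lengths:
  seg1 = sqrt((5.3)^2 + (1.7)^2) = 5.566
  seg2 = sqrt((0.2)^2 + (-3.8)^2) = 3.8053
  seg3 = sqrt((-6.5)^2 + (6.3)^2) = 9.0521
Total = 18.4233


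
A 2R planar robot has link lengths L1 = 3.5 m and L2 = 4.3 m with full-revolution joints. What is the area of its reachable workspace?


r_max = L1 + L2 = 7.8 m
r_min = |L1 - L2| = 0.8 m
Area = pi*(r_max^2 - r_min^2)
= pi*(60.84 - 0.64)
= pi * 60.2
= 189.1239 m^2


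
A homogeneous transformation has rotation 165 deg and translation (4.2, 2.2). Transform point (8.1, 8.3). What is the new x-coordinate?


x' = cos(theta)*px - sin(theta)*py + tx
= -0.9659*8.1 - 0.2588*8.3 + 4.2
= -5.7722


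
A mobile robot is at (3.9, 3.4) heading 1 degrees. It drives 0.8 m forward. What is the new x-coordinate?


x_new = x0 + d*cos(theta)
= 3.9 + 0.8*cos(1)
= 3.9 + 0.7999
= 4.6999


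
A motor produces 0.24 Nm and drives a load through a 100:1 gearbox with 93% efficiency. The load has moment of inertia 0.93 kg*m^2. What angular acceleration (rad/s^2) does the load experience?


tau_out = tau_motor * N * eta
= 0.24 * 100 * 0.93 = 22.32 Nm
alpha = tau_out / I = 22.32 / 0.93
= 24.0 rad/s^2


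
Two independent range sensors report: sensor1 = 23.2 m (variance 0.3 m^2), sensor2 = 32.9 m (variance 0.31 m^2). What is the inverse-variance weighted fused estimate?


w1 = (1/var1) / (1/var1 + 1/var2)
   = 3.3333 / (3.3333 + 3.2258) = 0.5082
w2 = 1 - w1 = 0.4918
fused = w1*s1 + w2*s2 = 11.7902 + 16.1803
= 27.9705 m


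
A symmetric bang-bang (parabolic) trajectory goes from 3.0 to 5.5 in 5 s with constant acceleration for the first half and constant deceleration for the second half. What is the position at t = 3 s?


Symmetric rest-to-rest: each phase covers (pf-p0)/2 in time T/2. 0.5*a*(T/2)^2 = (pf-p0)/2 => a = 4*(pf-p0)/T^2
a = 4*(5.5-3.0)/5^2 = 0.4
t = 3 is in the deceleration phase (t > T/2).
p = pf - 0.5*a*(T-t)^2 = 5.5 - 0.5*0.4*2^2
= 4.7


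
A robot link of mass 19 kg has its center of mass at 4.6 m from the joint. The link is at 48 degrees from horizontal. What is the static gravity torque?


tau = m*g*L*cos(angle)
= 19 * 9.81 * 4.6 * cos(48 deg)
= 19 * 9.81 * 4.6 * 0.6691
= 573.7086 Nm


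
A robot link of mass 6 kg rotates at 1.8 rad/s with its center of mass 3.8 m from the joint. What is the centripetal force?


F = m * omega^2 * r
= 6 * 1.8^2 * 3.8
= 6 * 3.24 * 3.8
= 73.872 N


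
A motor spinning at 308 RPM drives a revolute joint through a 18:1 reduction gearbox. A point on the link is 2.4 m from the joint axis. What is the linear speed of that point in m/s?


omega_motor = 308 * 2*pi/60 = 32.2537 rad/s
omega_joint = omega_motor / 18 = 1.7919 rad/s
v = omega_joint * r = 1.7919 * 2.4
= 4.3005 m/s


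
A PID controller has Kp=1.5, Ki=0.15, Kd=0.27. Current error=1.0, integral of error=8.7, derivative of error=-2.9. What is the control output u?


u = Kp*e + Ki*int(e) + Kd*de/dt
= 1.5*1.0 + 0.15*8.7 + 0.27*(-2.9)
= 1.5 + 1.305 + -0.783
= 2.022


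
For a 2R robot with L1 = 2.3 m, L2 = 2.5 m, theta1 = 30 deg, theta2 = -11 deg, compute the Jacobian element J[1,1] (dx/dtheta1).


J[1,1] = -L1*sin(t1) - L2*sin(t1+t2)
= -2.3*sin(30) - 2.5*sin(19)
= -1.9639


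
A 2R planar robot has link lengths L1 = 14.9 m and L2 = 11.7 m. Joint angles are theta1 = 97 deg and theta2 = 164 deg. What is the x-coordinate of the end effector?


Convert angles to radians: theta1 = 1.693, theta2 = 2.8623
x = L1*cos(theta1) + L2*cos(theta1+theta2)
x = -1.8159 + -1.8303
x = -3.6461


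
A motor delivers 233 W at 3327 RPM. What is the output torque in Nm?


omega = 3327 * 2*pi/60 = 348.4026 rad/s
tau = P / omega = 233 / 348.4026
= 0.6688 Nm


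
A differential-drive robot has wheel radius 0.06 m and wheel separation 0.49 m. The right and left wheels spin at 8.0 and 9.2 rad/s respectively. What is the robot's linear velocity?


vR = r*wR = 0.06*8.0 = 0.48 m/s
vL = r*wL = 0.06*9.2 = 0.552 m/s
v = (vR+vL)/2 = 0.516 m/s
omega = (vR-vL)/L = -0.1469 rad/s
linear velocity = 0.516 m/s


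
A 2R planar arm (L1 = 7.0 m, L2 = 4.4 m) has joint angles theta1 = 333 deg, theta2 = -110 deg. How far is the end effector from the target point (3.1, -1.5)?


End effector via forward kinematics:
x = L1*cos(t1) + L2*cos(t1+t2) = 3.0191
y = L1*sin(t1) + L2*sin(t1+t2) = -6.1787
Distance to target:
d = sqrt((3.1 - 3.0191)^2 + (-1.5 - -6.1787)^2)
= sqrt(0.0065 + 21.8905)
= 4.6794 m


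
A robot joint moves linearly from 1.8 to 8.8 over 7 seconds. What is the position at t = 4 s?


s = t/T = 4/7 = 0.5714
p(t) = p0 + (pf-p0)*s
= 1.8 + (8.8 - 1.8) * 0.5714
= 5.8


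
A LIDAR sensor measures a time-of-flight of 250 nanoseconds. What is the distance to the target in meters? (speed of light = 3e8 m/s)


tof = 250 ns = 2.5e-07 s
dist = c * tof / 2
= 3e8 * 2.5e-07 / 2
= 37.5 m


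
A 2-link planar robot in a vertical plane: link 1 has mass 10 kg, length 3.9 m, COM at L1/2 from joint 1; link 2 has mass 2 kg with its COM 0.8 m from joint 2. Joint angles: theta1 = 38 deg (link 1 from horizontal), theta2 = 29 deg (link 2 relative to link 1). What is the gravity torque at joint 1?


Horizontal distance from joint 1 to link-1 COM:
  x_c1 = (L1/2)*cos(t1) = 1.95 * 0.788 = 1.5366 m
Horizontal distance from joint 1 to link-2 COM:
  x_c2 = L1*cos(t1) + Lc2*cos(t1+t2)
       = 3.9*0.788 + 0.8*0.3907 = 3.3858 m
tau1 = m1*g*x_c1 + m2*g*x_c2
     = 10*9.81*1.5366 + 2*9.81*3.3858
     = 150.7425 + 66.4299
     = 217.1724 Nm


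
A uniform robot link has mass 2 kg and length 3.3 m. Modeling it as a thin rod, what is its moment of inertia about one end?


I = (1/3) * m * L^2
= (1/3) * 2 * 3.3^2
= 0.333333 * 2 * 10.89
= 7.26 kg*m^2


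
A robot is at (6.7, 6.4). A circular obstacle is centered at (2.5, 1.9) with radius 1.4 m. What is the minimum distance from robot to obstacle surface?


center_dist = sqrt((6.7-2.5)^2 + (6.4-1.9)^2)
= sqrt(17.64 + 20.25)
= 6.1555
min_dist = center_dist - radius = 6.1555 - 1.4 = 4.7555 m


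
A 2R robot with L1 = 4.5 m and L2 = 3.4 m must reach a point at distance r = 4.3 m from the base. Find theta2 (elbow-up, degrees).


cos(theta2) = (r^2 - L1^2 - L2^2) / (2*L1*L2)
cos(theta2) = (18.49 - 20.25 - 11.56) / 30.6
cos(theta2) = -0.435294
theta2 = 115.804 degrees


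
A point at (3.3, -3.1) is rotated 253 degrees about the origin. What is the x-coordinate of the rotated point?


x' = x*cos(theta) - y*sin(theta)
cos(253 deg) = -0.2924, sin(253 deg) = -0.9563
x' = 3.3 * -0.2924 - -3.1 * -0.9563
= -0.9648 - 2.9645
= -3.9294


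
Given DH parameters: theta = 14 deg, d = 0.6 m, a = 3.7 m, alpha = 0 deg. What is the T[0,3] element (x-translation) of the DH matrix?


T[0,3] = a * cos(theta)
= 3.7 * cos(14 deg)
= 3.7 * 0.9703
= 3.5901


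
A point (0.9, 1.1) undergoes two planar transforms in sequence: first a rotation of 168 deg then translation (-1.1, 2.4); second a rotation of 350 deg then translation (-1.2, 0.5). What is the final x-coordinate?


After transform 1:
x1 = cos(168)*0.9 - sin(168)*1.1 + -1.1 = -2.209
y1 = sin(168)*0.9 + cos(168)*1.1 + 2.4 = 1.5112
After transform 2:
x2 = cos(350)*-2.209 - sin(350)*1.5112 + -1.2
= -3.1131


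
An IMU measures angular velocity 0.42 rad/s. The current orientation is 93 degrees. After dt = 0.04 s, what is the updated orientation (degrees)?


delta_theta = w * dt = 0.42 * 0.04 = 0.0168 rad
= 0.9626 deg
theta_new = 93 + 0.9626 = 93.9626 deg


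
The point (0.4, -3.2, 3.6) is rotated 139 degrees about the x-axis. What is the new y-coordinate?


Rotation about x-axis: y' = y*cos(theta) - z*sin(theta)
= -3.2 * -0.7547 - 3.6 * 0.6561
= 0.0533


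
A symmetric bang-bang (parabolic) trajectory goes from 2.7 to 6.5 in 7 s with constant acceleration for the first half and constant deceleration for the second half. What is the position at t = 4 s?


Symmetric rest-to-rest: each phase covers (pf-p0)/2 in time T/2. 0.5*a*(T/2)^2 = (pf-p0)/2 => a = 4*(pf-p0)/T^2
a = 4*(6.5-2.7)/7^2 = 0.3102
t = 4 is in the deceleration phase (t > T/2).
p = pf - 0.5*a*(T-t)^2 = 6.5 - 0.5*0.3102*3^2
= 5.1041


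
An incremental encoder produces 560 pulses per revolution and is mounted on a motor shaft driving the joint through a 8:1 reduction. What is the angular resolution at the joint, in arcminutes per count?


counts per rev = 560
effective counts at joint = 560 * 8 = 4480
resolution = 360*60 / 4480
= 4.8214 arcmin/count


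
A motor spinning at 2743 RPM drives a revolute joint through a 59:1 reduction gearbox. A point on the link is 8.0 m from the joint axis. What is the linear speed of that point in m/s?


omega_motor = 2743 * 2*pi/60 = 287.2463 rad/s
omega_joint = omega_motor / 59 = 4.8686 rad/s
v = omega_joint * r = 4.8686 * 8.0
= 38.9486 m/s


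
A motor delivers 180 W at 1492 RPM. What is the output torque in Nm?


omega = 1492 * 2*pi/60 = 156.2419 rad/s
tau = P / omega = 180 / 156.2419
= 1.1521 Nm


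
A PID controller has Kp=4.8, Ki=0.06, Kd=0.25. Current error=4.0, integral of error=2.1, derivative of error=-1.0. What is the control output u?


u = Kp*e + Ki*int(e) + Kd*de/dt
= 4.8*4.0 + 0.06*2.1 + 0.25*(-1.0)
= 19.2 + 0.126 + -0.25
= 19.076


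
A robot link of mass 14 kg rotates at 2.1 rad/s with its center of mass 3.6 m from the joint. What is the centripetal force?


F = m * omega^2 * r
= 14 * 2.1^2 * 3.6
= 14 * 4.41 * 3.6
= 222.264 N


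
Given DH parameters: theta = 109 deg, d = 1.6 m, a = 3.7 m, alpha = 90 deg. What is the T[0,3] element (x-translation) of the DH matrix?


T[0,3] = a * cos(theta)
= 3.7 * cos(109 deg)
= 3.7 * -0.3256
= -1.2046


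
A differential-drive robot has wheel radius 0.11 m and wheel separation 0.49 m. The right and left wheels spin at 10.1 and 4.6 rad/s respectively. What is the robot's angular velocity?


vR = r*wR = 0.11*10.1 = 1.111 m/s
vL = r*wL = 0.11*4.6 = 0.506 m/s
v = (vR+vL)/2 = 0.8085 m/s
omega = (vR-vL)/L = 1.2347 rad/s
angular velocity = 1.2347 rad/s


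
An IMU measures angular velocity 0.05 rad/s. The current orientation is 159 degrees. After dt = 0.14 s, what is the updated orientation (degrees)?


delta_theta = w * dt = 0.05 * 0.14 = 0.007 rad
= 0.4011 deg
theta_new = 159 + 0.4011 = 159.4011 deg


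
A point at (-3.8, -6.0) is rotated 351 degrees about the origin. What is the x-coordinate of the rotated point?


x' = x*cos(theta) - y*sin(theta)
cos(351 deg) = 0.9877, sin(351 deg) = -0.1564
x' = -3.8 * 0.9877 - -6.0 * -0.1564
= -3.7532 - 0.9386
= -4.6918


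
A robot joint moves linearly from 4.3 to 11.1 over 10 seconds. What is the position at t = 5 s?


s = t/T = 5/10 = 0.5
p(t) = p0 + (pf-p0)*s
= 4.3 + (11.1 - 4.3) * 0.5
= 7.7


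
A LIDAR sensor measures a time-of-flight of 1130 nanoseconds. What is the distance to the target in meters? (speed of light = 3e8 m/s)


tof = 1130 ns = 1.13e-06 s
dist = c * tof / 2
= 3e8 * 1.13e-06 / 2
= 169.5 m


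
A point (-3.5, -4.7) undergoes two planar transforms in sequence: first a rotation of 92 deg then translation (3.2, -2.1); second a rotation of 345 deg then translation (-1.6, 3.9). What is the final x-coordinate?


After transform 1:
x1 = cos(92)*-3.5 - sin(92)*-4.7 + 3.2 = 8.0193
y1 = sin(92)*-3.5 + cos(92)*-4.7 + -2.1 = -5.4338
After transform 2:
x2 = cos(345)*8.0193 - sin(345)*-5.4338 + -1.6
= 4.7397


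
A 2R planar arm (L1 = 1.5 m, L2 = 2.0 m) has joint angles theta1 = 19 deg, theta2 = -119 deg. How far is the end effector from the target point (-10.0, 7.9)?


End effector via forward kinematics:
x = L1*cos(t1) + L2*cos(t1+t2) = 1.071
y = L1*sin(t1) + L2*sin(t1+t2) = -1.4813
Distance to target:
d = sqrt((-10.0 - 1.071)^2 + (7.9 - -1.4813)^2)
= sqrt(122.5666 + 88.0081)
= 14.5112 m


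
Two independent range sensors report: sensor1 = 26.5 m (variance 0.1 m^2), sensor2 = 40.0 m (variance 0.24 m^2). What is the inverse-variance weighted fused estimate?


w1 = (1/var1) / (1/var1 + 1/var2)
   = 10.0 / (10.0 + 4.1667) = 0.7059
w2 = 1 - w1 = 0.2941
fused = w1*s1 + w2*s2 = 18.7059 + 11.7647
= 30.4706 m


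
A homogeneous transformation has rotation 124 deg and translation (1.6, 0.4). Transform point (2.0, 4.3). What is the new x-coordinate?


x' = cos(theta)*px - sin(theta)*py + tx
= -0.5592*2.0 - 0.829*4.3 + 1.6
= -3.0832


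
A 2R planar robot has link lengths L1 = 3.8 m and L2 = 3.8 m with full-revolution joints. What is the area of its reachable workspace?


r_max = L1 + L2 = 7.6 m
r_min = |L1 - L2| = 0.0 m
Area = pi*(r_max^2 - r_min^2)
= pi*(57.76 - 0.0)
= pi * 57.76
= 181.4584 m^2


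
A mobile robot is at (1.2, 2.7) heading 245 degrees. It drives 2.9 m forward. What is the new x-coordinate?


x_new = x0 + d*cos(theta)
= 1.2 + 2.9*cos(245)
= 1.2 + -1.2256
= -0.0256


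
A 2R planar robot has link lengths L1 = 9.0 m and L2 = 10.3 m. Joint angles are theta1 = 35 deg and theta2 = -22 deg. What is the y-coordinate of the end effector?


Convert angles to radians: theta1 = 0.6109, theta2 = -0.384
y = L1*sin(theta1) + L2*sin(theta1+theta2)
y = 5.1622 + 2.317
y = 7.4792


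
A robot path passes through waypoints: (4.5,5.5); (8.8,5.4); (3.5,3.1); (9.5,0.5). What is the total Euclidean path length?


Segment lengths:
  seg1 = sqrt((4.3)^2 + (-0.1)^2) = 4.3012
  seg2 = sqrt((-5.3)^2 + (-2.3)^2) = 5.7775
  seg3 = sqrt((6.0)^2 + (-2.6)^2) = 6.5391
Total = 16.6178


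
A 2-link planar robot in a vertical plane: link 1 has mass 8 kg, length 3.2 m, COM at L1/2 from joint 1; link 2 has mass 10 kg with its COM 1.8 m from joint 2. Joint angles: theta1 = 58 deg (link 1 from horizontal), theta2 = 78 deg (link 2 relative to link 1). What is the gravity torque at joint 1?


Horizontal distance from joint 1 to link-1 COM:
  x_c1 = (L1/2)*cos(t1) = 1.6 * 0.5299 = 0.8479 m
Horizontal distance from joint 1 to link-2 COM:
  x_c2 = L1*cos(t1) + Lc2*cos(t1+t2)
       = 3.2*0.5299 + 1.8*-0.7193 = 0.4009 m
tau1 = m1*g*x_c1 + m2*g*x_c2
     = 8*9.81*0.8479 + 10*9.81*0.4009
     = 66.5409 + 39.3312
     = 105.8721 Nm
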